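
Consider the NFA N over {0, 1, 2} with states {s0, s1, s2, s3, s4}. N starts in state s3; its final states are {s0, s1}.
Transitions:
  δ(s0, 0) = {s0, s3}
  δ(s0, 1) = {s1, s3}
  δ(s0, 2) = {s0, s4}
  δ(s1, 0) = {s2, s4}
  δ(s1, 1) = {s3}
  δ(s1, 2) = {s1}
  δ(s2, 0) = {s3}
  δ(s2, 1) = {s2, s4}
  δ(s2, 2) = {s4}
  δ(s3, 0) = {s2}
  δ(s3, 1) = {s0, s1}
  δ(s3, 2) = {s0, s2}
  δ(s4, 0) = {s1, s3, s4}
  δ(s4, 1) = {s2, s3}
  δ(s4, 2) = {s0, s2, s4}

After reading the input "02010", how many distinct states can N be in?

4

Start: {s3}
read 0: {s2}
read 2: {s4}
read 0: {s1, s3, s4}
read 1: {s0, s1, s2, s3}
read 0: {s0, s2, s3, s4}
Final reachable set {s0, s2, s3, s4} has 4 states.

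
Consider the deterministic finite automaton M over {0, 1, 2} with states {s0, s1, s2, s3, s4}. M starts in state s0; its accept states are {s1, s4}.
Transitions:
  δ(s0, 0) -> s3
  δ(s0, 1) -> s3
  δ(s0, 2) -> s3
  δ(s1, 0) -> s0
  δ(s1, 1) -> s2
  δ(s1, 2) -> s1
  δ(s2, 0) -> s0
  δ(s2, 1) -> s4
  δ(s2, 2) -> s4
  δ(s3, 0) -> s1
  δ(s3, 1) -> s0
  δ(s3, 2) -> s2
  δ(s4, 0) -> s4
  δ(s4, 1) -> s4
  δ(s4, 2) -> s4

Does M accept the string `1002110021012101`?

s0 --1--> s3
s3 --0--> s1
s1 --0--> s0
s0 --2--> s3
s3 --1--> s0
s0 --1--> s3
s3 --0--> s1
s1 --0--> s0
s0 --2--> s3
s3 --1--> s0
s0 --0--> s3
s3 --1--> s0
s0 --2--> s3
s3 --1--> s0
s0 --0--> s3
s3 --1--> s0
End in state s0, which is not an accepting state.

rejected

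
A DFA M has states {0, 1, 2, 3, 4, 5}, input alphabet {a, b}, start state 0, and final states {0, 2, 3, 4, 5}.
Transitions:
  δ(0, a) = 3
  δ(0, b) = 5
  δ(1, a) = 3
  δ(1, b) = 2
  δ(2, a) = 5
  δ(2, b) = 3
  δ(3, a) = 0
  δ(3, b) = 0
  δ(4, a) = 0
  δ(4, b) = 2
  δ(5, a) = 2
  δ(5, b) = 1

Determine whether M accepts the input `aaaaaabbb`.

accepted

0 --a--> 3
3 --a--> 0
0 --a--> 3
3 --a--> 0
0 --a--> 3
3 --a--> 0
0 --b--> 5
5 --b--> 1
1 --b--> 2
End in state 2, which is an accepting state.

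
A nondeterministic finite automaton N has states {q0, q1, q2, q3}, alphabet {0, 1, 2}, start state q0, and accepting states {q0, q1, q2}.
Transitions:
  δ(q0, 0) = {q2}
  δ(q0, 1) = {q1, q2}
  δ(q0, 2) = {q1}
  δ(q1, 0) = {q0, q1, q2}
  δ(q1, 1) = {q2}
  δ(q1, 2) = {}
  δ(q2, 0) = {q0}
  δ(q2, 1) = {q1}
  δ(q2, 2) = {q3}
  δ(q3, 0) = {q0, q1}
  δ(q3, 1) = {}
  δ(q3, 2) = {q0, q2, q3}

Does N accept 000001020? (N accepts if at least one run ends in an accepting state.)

Start: {q0}
read 0: {q2}
read 0: {q0}
read 0: {q2}
read 0: {q0}
read 0: {q2}
read 1: {q1}
read 0: {q0, q1, q2}
read 2: {q1, q3}
read 0: {q0, q1, q2}
Reachable ∩ accepting = {q0, q1, q2} — nonempty.

accepted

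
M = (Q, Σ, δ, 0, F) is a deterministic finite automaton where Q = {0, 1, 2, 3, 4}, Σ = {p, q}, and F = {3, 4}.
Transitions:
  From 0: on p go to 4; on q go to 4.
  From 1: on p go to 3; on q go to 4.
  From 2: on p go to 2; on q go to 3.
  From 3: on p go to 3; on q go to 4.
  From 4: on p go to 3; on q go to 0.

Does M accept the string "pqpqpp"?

0 --p--> 4
4 --q--> 0
0 --p--> 4
4 --q--> 0
0 --p--> 4
4 --p--> 3
End in state 3, which is an accepting state.

accepted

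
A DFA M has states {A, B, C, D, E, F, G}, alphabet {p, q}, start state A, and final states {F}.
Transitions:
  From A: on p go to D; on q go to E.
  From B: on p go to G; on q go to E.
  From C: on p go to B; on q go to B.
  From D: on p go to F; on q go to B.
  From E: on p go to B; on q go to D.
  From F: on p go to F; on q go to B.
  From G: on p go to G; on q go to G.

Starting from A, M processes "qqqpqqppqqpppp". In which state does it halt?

G

A --q--> E
E --q--> D
D --q--> B
B --p--> G
G --q--> G
G --q--> G
G --p--> G
G --p--> G
G --q--> G
G --q--> G
G --p--> G
G --p--> G
G --p--> G
G --p--> G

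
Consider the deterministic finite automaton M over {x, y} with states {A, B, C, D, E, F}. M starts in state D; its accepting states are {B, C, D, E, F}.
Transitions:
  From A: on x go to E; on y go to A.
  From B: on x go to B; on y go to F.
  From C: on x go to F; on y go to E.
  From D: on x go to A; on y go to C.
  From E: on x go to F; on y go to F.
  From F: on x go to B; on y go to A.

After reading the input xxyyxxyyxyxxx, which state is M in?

B

D --x--> A
A --x--> E
E --y--> F
F --y--> A
A --x--> E
E --x--> F
F --y--> A
A --y--> A
A --x--> E
E --y--> F
F --x--> B
B --x--> B
B --x--> B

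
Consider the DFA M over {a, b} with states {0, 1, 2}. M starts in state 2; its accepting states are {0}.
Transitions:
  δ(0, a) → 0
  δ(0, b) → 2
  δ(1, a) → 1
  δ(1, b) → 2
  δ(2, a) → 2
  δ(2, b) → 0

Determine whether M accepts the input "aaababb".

accepted

2 --a--> 2
2 --a--> 2
2 --a--> 2
2 --b--> 0
0 --a--> 0
0 --b--> 2
2 --b--> 0
End in state 0, which is an accepting state.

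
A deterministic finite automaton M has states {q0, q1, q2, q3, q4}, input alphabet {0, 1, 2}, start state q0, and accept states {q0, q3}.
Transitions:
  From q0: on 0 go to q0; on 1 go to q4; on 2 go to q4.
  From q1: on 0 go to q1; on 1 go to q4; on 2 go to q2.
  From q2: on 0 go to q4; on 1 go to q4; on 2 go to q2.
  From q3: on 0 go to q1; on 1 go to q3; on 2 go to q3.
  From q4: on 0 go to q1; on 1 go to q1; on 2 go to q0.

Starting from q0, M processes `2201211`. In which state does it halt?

q1

q0 --2--> q4
q4 --2--> q0
q0 --0--> q0
q0 --1--> q4
q4 --2--> q0
q0 --1--> q4
q4 --1--> q1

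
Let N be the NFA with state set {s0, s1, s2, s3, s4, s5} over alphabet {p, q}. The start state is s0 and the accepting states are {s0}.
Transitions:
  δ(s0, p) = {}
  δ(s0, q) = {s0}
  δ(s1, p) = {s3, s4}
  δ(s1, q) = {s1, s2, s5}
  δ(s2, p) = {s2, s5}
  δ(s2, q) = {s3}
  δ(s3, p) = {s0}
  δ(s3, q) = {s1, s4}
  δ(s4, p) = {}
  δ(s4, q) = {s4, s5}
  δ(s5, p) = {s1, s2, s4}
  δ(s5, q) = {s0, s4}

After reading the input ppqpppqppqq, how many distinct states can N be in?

0

Start: {s0}
read p: {}
The reachable set is empty and stays empty for the remaining 10 symbols.
Final reachable set {} has 0 states.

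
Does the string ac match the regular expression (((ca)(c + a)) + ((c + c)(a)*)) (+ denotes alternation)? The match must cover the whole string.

Neither ((ca)(c+a)) nor ((c+c)(a)*) matches ac.

no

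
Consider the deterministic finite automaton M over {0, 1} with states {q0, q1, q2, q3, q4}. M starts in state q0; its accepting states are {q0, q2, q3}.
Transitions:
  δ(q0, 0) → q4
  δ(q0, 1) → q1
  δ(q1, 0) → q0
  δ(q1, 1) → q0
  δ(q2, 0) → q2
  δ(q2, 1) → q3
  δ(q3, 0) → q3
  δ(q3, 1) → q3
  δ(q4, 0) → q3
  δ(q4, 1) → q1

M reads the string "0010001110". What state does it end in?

q0 --0--> q4
q4 --0--> q3
q3 --1--> q3
q3 --0--> q3
q3 --0--> q3
q3 --0--> q3
q3 --1--> q3
q3 --1--> q3
q3 --1--> q3
q3 --0--> q3

q3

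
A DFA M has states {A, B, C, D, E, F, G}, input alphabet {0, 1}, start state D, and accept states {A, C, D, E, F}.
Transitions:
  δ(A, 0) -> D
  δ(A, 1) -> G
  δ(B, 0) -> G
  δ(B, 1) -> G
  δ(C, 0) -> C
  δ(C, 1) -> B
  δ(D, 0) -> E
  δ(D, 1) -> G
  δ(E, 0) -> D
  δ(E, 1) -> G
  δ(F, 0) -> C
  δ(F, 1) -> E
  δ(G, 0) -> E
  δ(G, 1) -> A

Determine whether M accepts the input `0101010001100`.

D --0--> E
E --1--> G
G --0--> E
E --1--> G
G --0--> E
E --1--> G
G --0--> E
E --0--> D
D --0--> E
E --1--> G
G --1--> A
A --0--> D
D --0--> E
End in state E, which is an accepting state.

accepted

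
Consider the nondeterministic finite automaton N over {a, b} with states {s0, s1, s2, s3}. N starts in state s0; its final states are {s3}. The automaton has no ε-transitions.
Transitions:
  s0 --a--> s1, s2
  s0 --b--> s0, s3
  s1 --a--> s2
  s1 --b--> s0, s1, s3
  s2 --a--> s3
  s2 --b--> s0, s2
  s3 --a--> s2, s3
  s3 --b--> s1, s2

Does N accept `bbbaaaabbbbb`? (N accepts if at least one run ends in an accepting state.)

accepted

Start: {s0}
read b: {s0, s3}
read b: {s0, s1, s2, s3}
read b: {s0, s1, s2, s3}
read a: {s1, s2, s3}
read a: {s2, s3}
read a: {s2, s3}
read a: {s2, s3}
read b: {s0, s1, s2}
read b: {s0, s1, s2, s3}
read b: {s0, s1, s2, s3}
read b: {s0, s1, s2, s3}
read b: {s0, s1, s2, s3}
Reachable ∩ accepting = {s3} — nonempty.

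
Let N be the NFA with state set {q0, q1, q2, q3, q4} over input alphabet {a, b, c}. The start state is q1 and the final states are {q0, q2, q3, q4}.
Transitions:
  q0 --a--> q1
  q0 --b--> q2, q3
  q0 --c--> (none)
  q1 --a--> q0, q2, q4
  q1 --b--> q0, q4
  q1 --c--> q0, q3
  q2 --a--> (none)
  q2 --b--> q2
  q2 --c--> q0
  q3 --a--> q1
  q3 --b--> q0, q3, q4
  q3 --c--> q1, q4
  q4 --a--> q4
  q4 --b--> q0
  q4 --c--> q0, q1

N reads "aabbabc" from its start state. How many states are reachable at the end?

Start: {q1}
read a: {q0, q2, q4}
read a: {q1, q4}
read b: {q0, q4}
read b: {q0, q2, q3}
read a: {q1}
read b: {q0, q4}
read c: {q0, q1}
Final reachable set {q0, q1} has 2 states.

2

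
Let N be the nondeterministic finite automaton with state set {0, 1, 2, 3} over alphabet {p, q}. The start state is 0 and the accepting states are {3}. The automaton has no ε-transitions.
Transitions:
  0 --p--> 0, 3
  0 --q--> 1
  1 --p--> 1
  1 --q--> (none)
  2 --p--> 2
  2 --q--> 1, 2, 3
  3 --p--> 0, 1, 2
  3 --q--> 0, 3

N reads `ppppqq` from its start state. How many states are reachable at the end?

4

Start: {0}
read p: {0, 3}
read p: {0, 1, 2, 3}
read p: {0, 1, 2, 3}
read p: {0, 1, 2, 3}
read q: {0, 1, 2, 3}
read q: {0, 1, 2, 3}
Final reachable set {0, 1, 2, 3} has 4 states.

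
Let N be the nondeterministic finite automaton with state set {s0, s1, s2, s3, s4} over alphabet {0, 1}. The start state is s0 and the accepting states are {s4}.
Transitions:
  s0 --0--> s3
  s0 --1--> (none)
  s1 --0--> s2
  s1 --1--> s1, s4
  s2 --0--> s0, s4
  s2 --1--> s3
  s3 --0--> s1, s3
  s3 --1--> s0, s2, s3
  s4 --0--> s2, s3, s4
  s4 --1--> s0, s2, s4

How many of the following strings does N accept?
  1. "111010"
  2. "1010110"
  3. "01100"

"111010": rejected
"1010110": rejected
"01100": accepted

1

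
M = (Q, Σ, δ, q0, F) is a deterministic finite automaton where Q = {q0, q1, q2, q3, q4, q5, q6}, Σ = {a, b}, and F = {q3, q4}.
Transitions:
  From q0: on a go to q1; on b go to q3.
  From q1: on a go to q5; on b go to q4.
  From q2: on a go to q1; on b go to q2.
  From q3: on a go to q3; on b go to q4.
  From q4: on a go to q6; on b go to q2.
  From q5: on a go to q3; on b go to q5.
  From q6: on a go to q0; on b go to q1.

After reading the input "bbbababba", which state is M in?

q6

q0 --b--> q3
q3 --b--> q4
q4 --b--> q2
q2 --a--> q1
q1 --b--> q4
q4 --a--> q6
q6 --b--> q1
q1 --b--> q4
q4 --a--> q6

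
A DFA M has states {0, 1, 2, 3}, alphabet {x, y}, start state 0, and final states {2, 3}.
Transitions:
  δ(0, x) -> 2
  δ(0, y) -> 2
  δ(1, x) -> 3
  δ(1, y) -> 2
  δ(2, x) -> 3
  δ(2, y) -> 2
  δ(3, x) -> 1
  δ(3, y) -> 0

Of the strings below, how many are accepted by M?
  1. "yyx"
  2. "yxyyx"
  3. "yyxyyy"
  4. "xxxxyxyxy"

"yyx": accepted
"yxyyx": accepted
"yyxyyy": accepted
"xxxxyxyxy": rejected

3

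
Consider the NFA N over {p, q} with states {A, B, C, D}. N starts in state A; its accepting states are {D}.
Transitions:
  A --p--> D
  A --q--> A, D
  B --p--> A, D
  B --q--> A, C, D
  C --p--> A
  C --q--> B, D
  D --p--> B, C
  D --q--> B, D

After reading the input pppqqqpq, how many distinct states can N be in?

4

Start: {A}
read p: {D}
read p: {B, C}
read p: {A, D}
read q: {A, B, D}
read q: {A, B, C, D}
read q: {A, B, C, D}
read p: {A, B, C, D}
read q: {A, B, C, D}
Final reachable set {A, B, C, D} has 4 states.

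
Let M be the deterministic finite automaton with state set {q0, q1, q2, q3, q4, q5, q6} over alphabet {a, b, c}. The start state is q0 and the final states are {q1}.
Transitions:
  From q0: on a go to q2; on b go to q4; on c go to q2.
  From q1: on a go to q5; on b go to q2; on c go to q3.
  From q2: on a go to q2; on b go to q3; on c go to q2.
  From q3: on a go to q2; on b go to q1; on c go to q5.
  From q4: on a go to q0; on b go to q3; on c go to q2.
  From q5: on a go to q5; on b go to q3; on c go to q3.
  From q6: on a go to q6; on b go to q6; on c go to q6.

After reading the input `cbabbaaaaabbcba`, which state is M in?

q0 --c--> q2
q2 --b--> q3
q3 --a--> q2
q2 --b--> q3
q3 --b--> q1
q1 --a--> q5
q5 --a--> q5
q5 --a--> q5
q5 --a--> q5
q5 --a--> q5
q5 --b--> q3
q3 --b--> q1
q1 --c--> q3
q3 --b--> q1
q1 --a--> q5

q5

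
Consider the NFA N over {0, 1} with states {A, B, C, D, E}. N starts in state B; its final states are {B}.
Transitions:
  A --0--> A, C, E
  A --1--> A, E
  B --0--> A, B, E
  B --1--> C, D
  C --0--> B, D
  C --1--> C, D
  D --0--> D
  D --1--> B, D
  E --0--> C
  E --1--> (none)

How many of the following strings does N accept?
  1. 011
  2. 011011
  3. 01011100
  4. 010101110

011: accepted
011011: accepted
01011100: accepted
010101110: accepted

4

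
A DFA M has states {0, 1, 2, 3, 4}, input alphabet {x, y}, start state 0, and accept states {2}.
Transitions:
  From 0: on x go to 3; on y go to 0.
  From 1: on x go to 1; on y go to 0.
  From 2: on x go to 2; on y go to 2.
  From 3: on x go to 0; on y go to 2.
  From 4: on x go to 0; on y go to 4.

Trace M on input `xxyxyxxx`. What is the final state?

0 --x--> 3
3 --x--> 0
0 --y--> 0
0 --x--> 3
3 --y--> 2
2 --x--> 2
2 --x--> 2
2 --x--> 2

2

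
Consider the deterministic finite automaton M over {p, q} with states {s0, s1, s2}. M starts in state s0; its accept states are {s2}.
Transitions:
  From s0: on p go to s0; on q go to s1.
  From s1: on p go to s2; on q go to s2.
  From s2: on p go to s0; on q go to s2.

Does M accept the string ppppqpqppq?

rejected

s0 --p--> s0
s0 --p--> s0
s0 --p--> s0
s0 --p--> s0
s0 --q--> s1
s1 --p--> s2
s2 --q--> s2
s2 --p--> s0
s0 --p--> s0
s0 --q--> s1
End in state s1, which is not an accepting state.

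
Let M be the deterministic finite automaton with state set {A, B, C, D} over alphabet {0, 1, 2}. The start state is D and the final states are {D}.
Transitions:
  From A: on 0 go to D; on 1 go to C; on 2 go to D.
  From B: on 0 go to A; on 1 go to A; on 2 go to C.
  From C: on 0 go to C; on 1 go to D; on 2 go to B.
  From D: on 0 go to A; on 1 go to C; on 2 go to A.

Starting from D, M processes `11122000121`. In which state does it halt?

C

D --1--> C
C --1--> D
D --1--> C
C --2--> B
B --2--> C
C --0--> C
C --0--> C
C --0--> C
C --1--> D
D --2--> A
A --1--> C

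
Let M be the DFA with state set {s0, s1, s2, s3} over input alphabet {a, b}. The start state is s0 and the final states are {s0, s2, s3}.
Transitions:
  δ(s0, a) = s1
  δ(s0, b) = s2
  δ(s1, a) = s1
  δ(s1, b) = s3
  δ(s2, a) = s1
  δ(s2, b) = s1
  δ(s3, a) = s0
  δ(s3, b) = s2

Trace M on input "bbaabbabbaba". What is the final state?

s0 --b--> s2
s2 --b--> s1
s1 --a--> s1
s1 --a--> s1
s1 --b--> s3
s3 --b--> s2
s2 --a--> s1
s1 --b--> s3
s3 --b--> s2
s2 --a--> s1
s1 --b--> s3
s3 --a--> s0

s0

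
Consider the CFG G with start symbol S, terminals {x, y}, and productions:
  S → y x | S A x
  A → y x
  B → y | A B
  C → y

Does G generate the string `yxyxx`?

yes

S ⇒ SAx ⇒ yxAx ⇒ yxyxx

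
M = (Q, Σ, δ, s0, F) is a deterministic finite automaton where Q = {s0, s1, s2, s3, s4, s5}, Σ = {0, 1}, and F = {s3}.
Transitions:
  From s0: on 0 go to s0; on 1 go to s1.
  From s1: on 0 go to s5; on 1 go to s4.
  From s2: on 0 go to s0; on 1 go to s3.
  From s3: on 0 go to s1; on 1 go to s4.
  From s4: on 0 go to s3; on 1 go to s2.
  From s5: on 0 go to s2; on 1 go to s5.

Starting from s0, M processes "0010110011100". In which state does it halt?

s0 --0--> s0
s0 --0--> s0
s0 --1--> s1
s1 --0--> s5
s5 --1--> s5
s5 --1--> s5
s5 --0--> s2
s2 --0--> s0
s0 --1--> s1
s1 --1--> s4
s4 --1--> s2
s2 --0--> s0
s0 --0--> s0

s0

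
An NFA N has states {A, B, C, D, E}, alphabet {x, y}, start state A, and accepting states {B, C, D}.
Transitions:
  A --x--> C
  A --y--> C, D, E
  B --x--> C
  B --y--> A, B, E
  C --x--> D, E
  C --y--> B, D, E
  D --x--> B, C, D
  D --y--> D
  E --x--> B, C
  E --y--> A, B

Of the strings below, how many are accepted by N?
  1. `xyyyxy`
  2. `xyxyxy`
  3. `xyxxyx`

`xyyyxy`: accepted
`xyxyxy`: accepted
`xyxxyx`: accepted

3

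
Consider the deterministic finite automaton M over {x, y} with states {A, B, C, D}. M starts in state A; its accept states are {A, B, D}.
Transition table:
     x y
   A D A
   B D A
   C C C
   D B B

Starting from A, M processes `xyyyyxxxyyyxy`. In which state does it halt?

A --x--> D
D --y--> B
B --y--> A
A --y--> A
A --y--> A
A --x--> D
D --x--> B
B --x--> D
D --y--> B
B --y--> A
A --y--> A
A --x--> D
D --y--> B

B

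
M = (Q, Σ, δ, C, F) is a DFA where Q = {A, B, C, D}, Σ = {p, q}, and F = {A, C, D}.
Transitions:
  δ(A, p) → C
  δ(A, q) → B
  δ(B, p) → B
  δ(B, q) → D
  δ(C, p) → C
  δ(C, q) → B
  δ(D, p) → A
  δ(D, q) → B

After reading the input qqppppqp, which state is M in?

B

C --q--> B
B --q--> D
D --p--> A
A --p--> C
C --p--> C
C --p--> C
C --q--> B
B --p--> B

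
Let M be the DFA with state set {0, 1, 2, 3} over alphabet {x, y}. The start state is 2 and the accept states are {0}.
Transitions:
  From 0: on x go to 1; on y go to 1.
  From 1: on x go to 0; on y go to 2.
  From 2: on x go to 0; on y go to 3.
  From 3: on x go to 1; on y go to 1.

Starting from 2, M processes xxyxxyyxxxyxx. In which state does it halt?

2 --x--> 0
0 --x--> 1
1 --y--> 2
2 --x--> 0
0 --x--> 1
1 --y--> 2
2 --y--> 3
3 --x--> 1
1 --x--> 0
0 --x--> 1
1 --y--> 2
2 --x--> 0
0 --x--> 1

1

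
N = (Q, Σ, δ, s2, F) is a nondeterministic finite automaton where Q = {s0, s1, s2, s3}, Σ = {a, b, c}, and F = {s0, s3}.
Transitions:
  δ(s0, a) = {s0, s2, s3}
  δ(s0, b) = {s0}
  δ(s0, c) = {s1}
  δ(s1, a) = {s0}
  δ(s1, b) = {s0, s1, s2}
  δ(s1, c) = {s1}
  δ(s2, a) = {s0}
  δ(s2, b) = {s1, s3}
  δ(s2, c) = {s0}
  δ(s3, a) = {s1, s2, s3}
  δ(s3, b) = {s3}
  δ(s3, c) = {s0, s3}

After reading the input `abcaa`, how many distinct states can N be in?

3

Start: {s2}
read a: {s0}
read b: {s0}
read c: {s1}
read a: {s0}
read a: {s0, s2, s3}
Final reachable set {s0, s2, s3} has 3 states.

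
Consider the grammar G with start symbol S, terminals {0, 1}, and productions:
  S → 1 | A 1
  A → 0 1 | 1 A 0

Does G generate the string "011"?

yes

S ⇒ A1 ⇒ 011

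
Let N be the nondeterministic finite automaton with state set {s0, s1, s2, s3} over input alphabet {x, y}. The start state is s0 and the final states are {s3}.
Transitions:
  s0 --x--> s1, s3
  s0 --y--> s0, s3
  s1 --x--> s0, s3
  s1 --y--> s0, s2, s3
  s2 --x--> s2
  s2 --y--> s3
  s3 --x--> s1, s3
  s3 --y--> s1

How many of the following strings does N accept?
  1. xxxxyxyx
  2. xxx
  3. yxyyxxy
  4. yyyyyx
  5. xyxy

5

xxxxyxyx: accepted
xxx: accepted
yxyyxxy: accepted
yyyyyx: accepted
xyxy: accepted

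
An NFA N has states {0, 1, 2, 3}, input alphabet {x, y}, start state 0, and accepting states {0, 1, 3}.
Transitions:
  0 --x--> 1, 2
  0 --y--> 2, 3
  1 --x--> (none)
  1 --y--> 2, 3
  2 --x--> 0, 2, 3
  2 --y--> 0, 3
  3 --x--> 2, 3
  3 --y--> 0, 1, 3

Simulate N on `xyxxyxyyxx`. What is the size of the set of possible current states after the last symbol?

4

Start: {0}
read x: {1, 2}
read y: {0, 2, 3}
read x: {0, 1, 2, 3}
read x: {0, 1, 2, 3}
read y: {0, 1, 2, 3}
read x: {0, 1, 2, 3}
read y: {0, 1, 2, 3}
read y: {0, 1, 2, 3}
read x: {0, 1, 2, 3}
read x: {0, 1, 2, 3}
Final reachable set {0, 1, 2, 3} has 4 states.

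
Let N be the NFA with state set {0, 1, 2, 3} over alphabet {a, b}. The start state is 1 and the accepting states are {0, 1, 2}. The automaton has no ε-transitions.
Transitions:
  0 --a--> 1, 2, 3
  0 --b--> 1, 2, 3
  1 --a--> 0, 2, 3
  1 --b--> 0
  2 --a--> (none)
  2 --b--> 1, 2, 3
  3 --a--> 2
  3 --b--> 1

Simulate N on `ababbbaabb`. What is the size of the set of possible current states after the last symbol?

Start: {1}
read a: {0, 2, 3}
read b: {1, 2, 3}
read a: {0, 2, 3}
read b: {1, 2, 3}
read b: {0, 1, 2, 3}
read b: {0, 1, 2, 3}
read a: {0, 1, 2, 3}
read a: {0, 1, 2, 3}
read b: {0, 1, 2, 3}
read b: {0, 1, 2, 3}
Final reachable set {0, 1, 2, 3} has 4 states.

4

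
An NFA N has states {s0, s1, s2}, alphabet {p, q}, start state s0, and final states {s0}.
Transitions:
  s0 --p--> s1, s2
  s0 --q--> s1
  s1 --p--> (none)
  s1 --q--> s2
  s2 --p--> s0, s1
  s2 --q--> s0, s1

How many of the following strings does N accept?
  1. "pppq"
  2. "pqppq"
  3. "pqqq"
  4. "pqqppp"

"pppq": accepted
"pqppq": accepted
"pqqq": accepted
"pqqppp": accepted

4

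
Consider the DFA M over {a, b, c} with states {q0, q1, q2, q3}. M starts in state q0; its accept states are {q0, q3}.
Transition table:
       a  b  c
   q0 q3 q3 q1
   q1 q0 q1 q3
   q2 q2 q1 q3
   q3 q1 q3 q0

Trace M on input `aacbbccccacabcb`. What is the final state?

q3

q0 --a--> q3
q3 --a--> q1
q1 --c--> q3
q3 --b--> q3
q3 --b--> q3
q3 --c--> q0
q0 --c--> q1
q1 --c--> q3
q3 --c--> q0
q0 --a--> q3
q3 --c--> q0
q0 --a--> q3
q3 --b--> q3
q3 --c--> q0
q0 --b--> q3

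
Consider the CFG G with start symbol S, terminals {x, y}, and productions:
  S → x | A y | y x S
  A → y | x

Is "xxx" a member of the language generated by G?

no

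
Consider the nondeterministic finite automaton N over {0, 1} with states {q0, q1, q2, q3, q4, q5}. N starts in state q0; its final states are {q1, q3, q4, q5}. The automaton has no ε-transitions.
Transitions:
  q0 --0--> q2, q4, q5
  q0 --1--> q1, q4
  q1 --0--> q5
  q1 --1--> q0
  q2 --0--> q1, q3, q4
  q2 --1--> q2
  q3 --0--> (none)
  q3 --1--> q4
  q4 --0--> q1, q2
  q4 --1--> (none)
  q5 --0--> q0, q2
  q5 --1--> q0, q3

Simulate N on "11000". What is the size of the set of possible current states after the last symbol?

5

Start: {q0}
read 1: {q1, q4}
read 1: {q0}
read 0: {q2, q4, q5}
read 0: {q0, q1, q2, q3, q4}
read 0: {q1, q2, q3, q4, q5}
Final reachable set {q1, q2, q3, q4, q5} has 5 states.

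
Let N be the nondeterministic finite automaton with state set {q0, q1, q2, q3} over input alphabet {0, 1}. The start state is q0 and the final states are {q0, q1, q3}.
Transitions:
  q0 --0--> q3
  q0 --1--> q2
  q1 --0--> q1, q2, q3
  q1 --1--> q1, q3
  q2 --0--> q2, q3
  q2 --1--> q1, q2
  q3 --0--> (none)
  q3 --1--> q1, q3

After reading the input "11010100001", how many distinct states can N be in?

Start: {q0}
read 1: {q2}
read 1: {q1, q2}
read 0: {q1, q2, q3}
read 1: {q1, q2, q3}
read 0: {q1, q2, q3}
read 1: {q1, q2, q3}
read 0: {q1, q2, q3}
read 0: {q1, q2, q3}
read 0: {q1, q2, q3}
read 0: {q1, q2, q3}
read 1: {q1, q2, q3}
Final reachable set {q1, q2, q3} has 3 states.

3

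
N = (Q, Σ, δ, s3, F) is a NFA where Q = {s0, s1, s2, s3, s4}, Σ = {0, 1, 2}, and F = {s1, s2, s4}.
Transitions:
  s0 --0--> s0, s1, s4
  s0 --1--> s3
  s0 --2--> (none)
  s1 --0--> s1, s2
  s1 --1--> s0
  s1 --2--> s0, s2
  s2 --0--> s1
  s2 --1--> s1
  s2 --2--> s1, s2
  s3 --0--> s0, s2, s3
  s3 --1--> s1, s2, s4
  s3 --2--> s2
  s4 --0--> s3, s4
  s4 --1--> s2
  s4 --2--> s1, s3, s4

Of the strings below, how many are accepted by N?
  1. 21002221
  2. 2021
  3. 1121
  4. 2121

4

21002221: accepted
2021: accepted
1121: accepted
2121: accepted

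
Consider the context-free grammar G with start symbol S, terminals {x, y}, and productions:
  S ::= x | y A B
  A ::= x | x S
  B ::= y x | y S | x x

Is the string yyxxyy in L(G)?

no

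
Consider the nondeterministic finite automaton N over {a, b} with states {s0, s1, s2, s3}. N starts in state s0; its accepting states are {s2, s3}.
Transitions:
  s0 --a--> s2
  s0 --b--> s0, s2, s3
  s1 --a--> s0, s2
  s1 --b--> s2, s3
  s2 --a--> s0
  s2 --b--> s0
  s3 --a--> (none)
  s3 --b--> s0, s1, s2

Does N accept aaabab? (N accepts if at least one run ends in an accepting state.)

rejected

Start: {s0}
read a: {s2}
read a: {s0}
read a: {s2}
read b: {s0}
read a: {s2}
read b: {s0}
Reachable ∩ accepting = {} — empty.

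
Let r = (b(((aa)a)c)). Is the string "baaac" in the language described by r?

Split as b·aaac: b matches b and (((aa)a)c) matches aaac.

yes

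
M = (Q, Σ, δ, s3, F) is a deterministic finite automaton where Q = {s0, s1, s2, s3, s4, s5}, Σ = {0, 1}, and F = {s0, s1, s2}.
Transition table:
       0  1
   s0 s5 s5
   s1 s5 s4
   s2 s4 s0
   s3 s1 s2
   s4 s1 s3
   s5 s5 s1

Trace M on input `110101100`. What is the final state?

s3 --1--> s2
s2 --1--> s0
s0 --0--> s5
s5 --1--> s1
s1 --0--> s5
s5 --1--> s1
s1 --1--> s4
s4 --0--> s1
s1 --0--> s5

s5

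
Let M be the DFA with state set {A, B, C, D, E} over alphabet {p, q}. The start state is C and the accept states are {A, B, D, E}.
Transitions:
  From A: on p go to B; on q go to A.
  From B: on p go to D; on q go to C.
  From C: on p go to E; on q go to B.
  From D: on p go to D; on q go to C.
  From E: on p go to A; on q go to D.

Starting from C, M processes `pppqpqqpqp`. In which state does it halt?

D

C --p--> E
E --p--> A
A --p--> B
B --q--> C
C --p--> E
E --q--> D
D --q--> C
C --p--> E
E --q--> D
D --p--> D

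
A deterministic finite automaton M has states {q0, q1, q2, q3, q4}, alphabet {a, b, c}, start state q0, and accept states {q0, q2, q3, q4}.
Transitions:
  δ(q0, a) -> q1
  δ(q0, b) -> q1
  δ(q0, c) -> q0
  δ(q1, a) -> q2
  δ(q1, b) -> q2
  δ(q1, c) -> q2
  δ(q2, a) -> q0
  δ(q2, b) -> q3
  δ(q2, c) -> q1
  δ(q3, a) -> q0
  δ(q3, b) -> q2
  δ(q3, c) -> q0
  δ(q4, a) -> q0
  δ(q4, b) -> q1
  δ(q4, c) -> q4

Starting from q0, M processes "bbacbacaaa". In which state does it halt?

q1

q0 --b--> q1
q1 --b--> q2
q2 --a--> q0
q0 --c--> q0
q0 --b--> q1
q1 --a--> q2
q2 --c--> q1
q1 --a--> q2
q2 --a--> q0
q0 --a--> q1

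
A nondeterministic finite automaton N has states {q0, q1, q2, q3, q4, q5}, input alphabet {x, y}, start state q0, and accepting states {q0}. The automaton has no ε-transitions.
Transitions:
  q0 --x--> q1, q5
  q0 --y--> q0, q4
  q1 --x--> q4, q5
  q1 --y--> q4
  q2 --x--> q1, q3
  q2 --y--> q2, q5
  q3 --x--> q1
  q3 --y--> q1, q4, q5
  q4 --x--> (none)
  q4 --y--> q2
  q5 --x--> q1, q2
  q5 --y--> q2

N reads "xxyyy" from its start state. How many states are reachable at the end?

2

Start: {q0}
read x: {q1, q5}
read x: {q1, q2, q4, q5}
read y: {q2, q4, q5}
read y: {q2, q5}
read y: {q2, q5}
Final reachable set {q2, q5} has 2 states.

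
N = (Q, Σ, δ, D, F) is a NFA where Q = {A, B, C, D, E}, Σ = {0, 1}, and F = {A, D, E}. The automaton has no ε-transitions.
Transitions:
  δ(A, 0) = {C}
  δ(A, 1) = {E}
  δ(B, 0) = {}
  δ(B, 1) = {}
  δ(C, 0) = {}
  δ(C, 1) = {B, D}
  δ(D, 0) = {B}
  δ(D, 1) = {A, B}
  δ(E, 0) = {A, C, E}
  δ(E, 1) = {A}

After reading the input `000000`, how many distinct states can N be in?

0

Start: {D}
read 0: {B}
read 0: {}
The reachable set is empty and stays empty for the remaining 4 symbols.
Final reachable set {} has 0 states.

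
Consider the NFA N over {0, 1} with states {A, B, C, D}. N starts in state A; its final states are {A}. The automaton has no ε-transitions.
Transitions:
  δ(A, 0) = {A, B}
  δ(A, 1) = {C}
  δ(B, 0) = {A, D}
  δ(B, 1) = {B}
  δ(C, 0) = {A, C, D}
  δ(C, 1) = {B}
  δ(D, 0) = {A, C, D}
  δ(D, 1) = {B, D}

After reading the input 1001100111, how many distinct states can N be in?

Start: {A}
read 1: {C}
read 0: {A, C, D}
read 0: {A, B, C, D}
read 1: {B, C, D}
read 1: {B, D}
read 0: {A, C, D}
read 0: {A, B, C, D}
read 1: {B, C, D}
read 1: {B, D}
read 1: {B, D}
Final reachable set {B, D} has 2 states.

2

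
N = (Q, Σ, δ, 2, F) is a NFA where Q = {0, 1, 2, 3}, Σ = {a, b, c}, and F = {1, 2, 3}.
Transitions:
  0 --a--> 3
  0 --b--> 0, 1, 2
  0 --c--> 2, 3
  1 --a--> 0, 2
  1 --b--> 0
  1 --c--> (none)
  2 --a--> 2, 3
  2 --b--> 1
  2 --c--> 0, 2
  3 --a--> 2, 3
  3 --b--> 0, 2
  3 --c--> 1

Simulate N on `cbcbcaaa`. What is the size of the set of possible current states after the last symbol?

2

Start: {2}
read c: {0, 2}
read b: {0, 1, 2}
read c: {0, 2, 3}
read b: {0, 1, 2}
read c: {0, 2, 3}
read a: {2, 3}
read a: {2, 3}
read a: {2, 3}
Final reachable set {2, 3} has 2 states.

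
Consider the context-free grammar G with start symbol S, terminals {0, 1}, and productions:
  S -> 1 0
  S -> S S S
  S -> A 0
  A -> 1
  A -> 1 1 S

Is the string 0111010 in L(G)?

no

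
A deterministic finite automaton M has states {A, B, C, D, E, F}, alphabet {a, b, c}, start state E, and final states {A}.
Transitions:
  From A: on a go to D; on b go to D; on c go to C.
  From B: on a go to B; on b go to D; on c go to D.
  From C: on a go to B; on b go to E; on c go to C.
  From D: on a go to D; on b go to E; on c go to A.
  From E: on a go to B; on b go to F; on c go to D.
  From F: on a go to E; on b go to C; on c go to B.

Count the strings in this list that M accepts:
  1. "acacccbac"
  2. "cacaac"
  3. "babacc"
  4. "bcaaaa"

"acacccbac": rejected
"cacaac": accepted
"babacc": accepted
"bcaaaa": rejected

2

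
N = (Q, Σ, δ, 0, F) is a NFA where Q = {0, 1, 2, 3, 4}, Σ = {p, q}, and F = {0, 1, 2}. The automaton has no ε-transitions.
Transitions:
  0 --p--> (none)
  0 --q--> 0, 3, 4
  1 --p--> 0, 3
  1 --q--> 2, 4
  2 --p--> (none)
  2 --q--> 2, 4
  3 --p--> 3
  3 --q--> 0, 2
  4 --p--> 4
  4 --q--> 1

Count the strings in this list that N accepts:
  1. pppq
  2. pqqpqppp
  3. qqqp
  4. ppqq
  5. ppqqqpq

pppq: rejected
pqqpqppp: rejected
qqqp: accepted
ppqq: rejected
ppqqqpq: rejected

1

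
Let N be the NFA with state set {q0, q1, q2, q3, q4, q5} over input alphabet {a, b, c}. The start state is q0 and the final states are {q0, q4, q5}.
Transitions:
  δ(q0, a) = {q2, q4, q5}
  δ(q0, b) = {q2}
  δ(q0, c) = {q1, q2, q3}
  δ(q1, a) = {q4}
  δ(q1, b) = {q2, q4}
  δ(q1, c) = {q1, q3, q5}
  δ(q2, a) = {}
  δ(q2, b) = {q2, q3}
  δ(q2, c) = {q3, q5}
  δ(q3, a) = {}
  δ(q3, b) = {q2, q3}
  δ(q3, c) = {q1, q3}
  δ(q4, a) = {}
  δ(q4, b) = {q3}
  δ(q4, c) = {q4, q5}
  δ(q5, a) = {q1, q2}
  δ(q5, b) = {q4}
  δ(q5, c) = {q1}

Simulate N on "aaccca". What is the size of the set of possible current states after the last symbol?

Start: {q0}
read a: {q2, q4, q5}
read a: {q1, q2}
read c: {q1, q3, q5}
read c: {q1, q3, q5}
read c: {q1, q3, q5}
read a: {q1, q2, q4}
Final reachable set {q1, q2, q4} has 3 states.

3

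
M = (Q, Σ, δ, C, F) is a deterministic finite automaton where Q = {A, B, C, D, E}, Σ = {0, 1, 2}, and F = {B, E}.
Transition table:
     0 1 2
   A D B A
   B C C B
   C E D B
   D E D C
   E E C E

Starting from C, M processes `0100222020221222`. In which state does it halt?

C --0--> E
E --1--> C
C --0--> E
E --0--> E
E --2--> E
E --2--> E
E --2--> E
E --0--> E
E --2--> E
E --0--> E
E --2--> E
E --2--> E
E --1--> C
C --2--> B
B --2--> B
B --2--> B

B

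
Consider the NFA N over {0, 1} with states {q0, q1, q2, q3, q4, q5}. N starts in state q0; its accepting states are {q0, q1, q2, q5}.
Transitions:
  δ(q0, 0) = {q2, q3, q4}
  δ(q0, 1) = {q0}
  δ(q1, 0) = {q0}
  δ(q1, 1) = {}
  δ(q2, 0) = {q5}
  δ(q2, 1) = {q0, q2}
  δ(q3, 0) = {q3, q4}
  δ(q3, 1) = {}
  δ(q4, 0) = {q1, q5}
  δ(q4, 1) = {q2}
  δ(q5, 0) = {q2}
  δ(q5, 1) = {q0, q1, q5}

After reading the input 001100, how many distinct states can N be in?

5

Start: {q0}
read 0: {q2, q3, q4}
read 0: {q1, q3, q4, q5}
read 1: {q0, q1, q2, q5}
read 1: {q0, q1, q2, q5}
read 0: {q0, q2, q3, q4, q5}
read 0: {q1, q2, q3, q4, q5}
Final reachable set {q1, q2, q3, q4, q5} has 5 states.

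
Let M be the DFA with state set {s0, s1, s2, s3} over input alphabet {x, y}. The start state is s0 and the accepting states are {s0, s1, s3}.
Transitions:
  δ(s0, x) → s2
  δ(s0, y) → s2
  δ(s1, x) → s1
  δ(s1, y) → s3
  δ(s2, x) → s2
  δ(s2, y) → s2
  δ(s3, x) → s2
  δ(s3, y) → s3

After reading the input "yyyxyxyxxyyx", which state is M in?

s2

s0 --y--> s2
s2 --y--> s2
s2 --y--> s2
s2 --x--> s2
s2 --y--> s2
s2 --x--> s2
s2 --y--> s2
s2 --x--> s2
s2 --x--> s2
s2 --y--> s2
s2 --y--> s2
s2 --x--> s2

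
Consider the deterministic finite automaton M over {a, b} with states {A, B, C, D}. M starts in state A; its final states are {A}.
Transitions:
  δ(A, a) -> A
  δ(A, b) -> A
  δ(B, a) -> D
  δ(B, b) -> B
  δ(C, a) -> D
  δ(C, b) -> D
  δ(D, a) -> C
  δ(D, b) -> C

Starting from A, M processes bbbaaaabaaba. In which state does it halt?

A --b--> A
A --b--> A
A --b--> A
A --a--> A
A --a--> A
A --a--> A
A --a--> A
A --b--> A
A --a--> A
A --a--> A
A --b--> A
A --a--> A

A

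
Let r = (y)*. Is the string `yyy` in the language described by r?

yes

Split into 3 pieces y · y · y; each matches y.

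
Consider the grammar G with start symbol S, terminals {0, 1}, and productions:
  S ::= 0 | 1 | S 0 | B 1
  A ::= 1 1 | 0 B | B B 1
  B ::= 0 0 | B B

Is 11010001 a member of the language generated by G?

no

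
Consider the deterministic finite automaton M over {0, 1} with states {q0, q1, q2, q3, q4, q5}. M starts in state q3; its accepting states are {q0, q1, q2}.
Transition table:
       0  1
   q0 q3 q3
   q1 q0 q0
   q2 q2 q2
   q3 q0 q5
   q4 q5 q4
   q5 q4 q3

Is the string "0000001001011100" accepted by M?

q3 --0--> q0
q0 --0--> q3
q3 --0--> q0
q0 --0--> q3
q3 --0--> q0
q0 --0--> q3
q3 --1--> q5
q5 --0--> q4
q4 --0--> q5
q5 --1--> q3
q3 --0--> q0
q0 --1--> q3
q3 --1--> q5
q5 --1--> q3
q3 --0--> q0
q0 --0--> q3
End in state q3, which is not an accepting state.

rejected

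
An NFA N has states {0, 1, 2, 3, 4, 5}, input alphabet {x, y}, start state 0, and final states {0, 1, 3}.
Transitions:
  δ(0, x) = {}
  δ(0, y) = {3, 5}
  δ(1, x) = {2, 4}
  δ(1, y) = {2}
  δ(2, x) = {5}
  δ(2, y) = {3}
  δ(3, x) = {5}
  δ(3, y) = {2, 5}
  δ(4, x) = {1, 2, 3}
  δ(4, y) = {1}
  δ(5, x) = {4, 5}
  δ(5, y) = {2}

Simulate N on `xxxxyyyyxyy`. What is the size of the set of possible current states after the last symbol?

Start: {0}
read x: {}
The reachable set is empty and stays empty for the remaining 10 symbols.
Final reachable set {} has 0 states.

0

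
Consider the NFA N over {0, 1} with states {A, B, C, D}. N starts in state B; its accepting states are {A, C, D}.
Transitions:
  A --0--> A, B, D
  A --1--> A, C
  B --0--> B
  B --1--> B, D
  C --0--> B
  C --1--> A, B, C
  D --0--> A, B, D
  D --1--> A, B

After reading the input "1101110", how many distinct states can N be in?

3

Start: {B}
read 1: {B, D}
read 1: {A, B, D}
read 0: {A, B, D}
read 1: {A, B, C, D}
read 1: {A, B, C, D}
read 1: {A, B, C, D}
read 0: {A, B, D}
Final reachable set {A, B, D} has 3 states.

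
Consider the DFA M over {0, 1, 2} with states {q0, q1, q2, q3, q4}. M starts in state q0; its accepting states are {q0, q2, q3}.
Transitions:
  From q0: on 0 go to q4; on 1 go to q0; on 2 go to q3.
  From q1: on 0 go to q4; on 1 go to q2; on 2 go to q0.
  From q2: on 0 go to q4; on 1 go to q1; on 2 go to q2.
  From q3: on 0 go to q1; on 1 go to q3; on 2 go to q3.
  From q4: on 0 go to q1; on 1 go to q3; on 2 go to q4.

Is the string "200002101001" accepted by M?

accepted

q0 --2--> q3
q3 --0--> q1
q1 --0--> q4
q4 --0--> q1
q1 --0--> q4
q4 --2--> q4
q4 --1--> q3
q3 --0--> q1
q1 --1--> q2
q2 --0--> q4
q4 --0--> q1
q1 --1--> q2
End in state q2, which is an accepting state.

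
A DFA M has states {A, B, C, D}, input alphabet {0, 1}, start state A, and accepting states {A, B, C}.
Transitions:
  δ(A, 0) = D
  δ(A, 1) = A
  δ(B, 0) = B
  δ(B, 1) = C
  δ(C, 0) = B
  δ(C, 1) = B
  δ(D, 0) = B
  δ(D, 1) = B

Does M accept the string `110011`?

accepted

A --1--> A
A --1--> A
A --0--> D
D --0--> B
B --1--> C
C --1--> B
End in state B, which is an accepting state.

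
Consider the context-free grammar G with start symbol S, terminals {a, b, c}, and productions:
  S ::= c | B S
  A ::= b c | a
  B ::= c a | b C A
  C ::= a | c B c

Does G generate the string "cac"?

S ⇒ BS ⇒ caS ⇒ cac

yes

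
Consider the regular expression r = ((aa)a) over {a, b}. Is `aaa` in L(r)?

Split as aa·a: (aa) matches aa and a matches a.

yes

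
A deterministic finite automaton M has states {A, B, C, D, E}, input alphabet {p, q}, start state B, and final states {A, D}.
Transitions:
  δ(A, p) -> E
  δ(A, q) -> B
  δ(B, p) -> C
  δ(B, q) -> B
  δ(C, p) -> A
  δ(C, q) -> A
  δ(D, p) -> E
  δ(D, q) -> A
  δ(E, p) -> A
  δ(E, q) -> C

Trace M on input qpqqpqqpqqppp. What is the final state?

B --q--> B
B --p--> C
C --q--> A
A --q--> B
B --p--> C
C --q--> A
A --q--> B
B --p--> C
C --q--> A
A --q--> B
B --p--> C
C --p--> A
A --p--> E

E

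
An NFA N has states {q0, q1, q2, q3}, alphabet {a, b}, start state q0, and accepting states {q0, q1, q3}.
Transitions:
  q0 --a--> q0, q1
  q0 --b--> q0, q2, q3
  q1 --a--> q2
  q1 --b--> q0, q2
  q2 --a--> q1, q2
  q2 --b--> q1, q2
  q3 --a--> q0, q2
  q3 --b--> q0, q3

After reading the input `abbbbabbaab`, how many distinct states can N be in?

4

Start: {q0}
read a: {q0, q1}
read b: {q0, q2, q3}
read b: {q0, q1, q2, q3}
read b: {q0, q1, q2, q3}
read b: {q0, q1, q2, q3}
read a: {q0, q1, q2}
read b: {q0, q1, q2, q3}
read b: {q0, q1, q2, q3}
read a: {q0, q1, q2}
read a: {q0, q1, q2}
read b: {q0, q1, q2, q3}
Final reachable set {q0, q1, q2, q3} has 4 states.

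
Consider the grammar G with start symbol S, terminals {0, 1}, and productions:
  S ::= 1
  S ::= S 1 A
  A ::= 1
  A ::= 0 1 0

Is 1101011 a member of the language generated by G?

yes

S ⇒ S1A ⇒ S1A1A ⇒ 11A1A ⇒ 110101A ⇒ 1101011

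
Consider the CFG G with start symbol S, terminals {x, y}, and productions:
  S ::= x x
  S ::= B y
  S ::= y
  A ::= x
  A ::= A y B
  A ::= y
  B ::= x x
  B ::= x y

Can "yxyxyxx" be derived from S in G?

no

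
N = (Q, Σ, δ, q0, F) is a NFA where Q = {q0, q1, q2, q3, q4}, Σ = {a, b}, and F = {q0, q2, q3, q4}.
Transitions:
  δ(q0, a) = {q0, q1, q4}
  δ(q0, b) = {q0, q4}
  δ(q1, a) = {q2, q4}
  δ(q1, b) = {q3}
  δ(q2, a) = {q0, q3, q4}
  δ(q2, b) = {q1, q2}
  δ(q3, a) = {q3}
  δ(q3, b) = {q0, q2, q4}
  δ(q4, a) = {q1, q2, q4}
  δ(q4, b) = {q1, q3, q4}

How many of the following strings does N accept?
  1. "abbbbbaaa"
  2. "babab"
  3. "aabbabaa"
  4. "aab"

"abbbbbaaa": accepted
"babab": accepted
"aabbabaa": accepted
"aab": accepted

4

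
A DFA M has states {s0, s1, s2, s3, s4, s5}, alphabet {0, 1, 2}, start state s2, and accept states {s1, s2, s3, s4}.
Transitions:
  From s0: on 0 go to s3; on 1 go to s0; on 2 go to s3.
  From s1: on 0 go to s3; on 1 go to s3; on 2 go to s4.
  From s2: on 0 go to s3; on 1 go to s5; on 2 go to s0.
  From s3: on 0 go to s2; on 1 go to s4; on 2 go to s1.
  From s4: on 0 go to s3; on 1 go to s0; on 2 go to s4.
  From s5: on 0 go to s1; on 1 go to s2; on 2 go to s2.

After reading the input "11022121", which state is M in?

s2 --1--> s5
s5 --1--> s2
s2 --0--> s3
s3 --2--> s1
s1 --2--> s4
s4 --1--> s0
s0 --2--> s3
s3 --1--> s4

s4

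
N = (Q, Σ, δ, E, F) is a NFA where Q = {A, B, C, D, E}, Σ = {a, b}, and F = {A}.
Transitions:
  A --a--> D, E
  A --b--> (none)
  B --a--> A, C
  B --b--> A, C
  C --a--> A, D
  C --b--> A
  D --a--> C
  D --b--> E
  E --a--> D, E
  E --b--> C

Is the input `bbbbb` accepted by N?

rejected

Start: {E}
read b: {C}
read b: {A}
read b: {}
The reachable set is empty and stays empty for the remaining 2 symbols.
Reachable ∩ accepting = {} — empty.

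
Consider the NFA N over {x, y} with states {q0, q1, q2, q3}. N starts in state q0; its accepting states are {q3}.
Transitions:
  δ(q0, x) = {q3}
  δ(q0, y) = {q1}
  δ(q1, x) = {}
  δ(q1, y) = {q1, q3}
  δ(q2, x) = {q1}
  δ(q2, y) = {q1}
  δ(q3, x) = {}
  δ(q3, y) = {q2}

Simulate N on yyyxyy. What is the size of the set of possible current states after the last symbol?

Start: {q0}
read y: {q1}
read y: {q1, q3}
read y: {q1, q2, q3}
read x: {q1}
read y: {q1, q3}
read y: {q1, q2, q3}
Final reachable set {q1, q2, q3} has 3 states.

3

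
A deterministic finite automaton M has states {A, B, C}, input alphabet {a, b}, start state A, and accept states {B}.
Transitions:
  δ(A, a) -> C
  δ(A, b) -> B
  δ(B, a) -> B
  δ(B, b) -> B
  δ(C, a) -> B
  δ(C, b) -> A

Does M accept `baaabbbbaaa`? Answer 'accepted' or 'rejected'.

A --b--> B
B --a--> B
B --a--> B
B --a--> B
B --b--> B
B --b--> B
B --b--> B
B --b--> B
B --a--> B
B --a--> B
B --a--> B
End in state B, which is an accepting state.

accepted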